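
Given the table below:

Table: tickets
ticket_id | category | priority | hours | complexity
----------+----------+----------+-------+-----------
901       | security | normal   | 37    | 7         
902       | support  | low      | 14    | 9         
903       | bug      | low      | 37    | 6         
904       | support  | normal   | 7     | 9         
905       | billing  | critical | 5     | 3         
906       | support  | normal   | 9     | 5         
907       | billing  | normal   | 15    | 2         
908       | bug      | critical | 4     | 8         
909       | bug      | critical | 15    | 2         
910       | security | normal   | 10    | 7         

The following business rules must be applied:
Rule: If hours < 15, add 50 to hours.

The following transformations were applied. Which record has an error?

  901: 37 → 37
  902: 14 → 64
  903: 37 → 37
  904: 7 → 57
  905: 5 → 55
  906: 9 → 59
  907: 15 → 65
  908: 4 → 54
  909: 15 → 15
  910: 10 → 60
Record 907 has an error. The correct transformed value should be 15, not 65.

Step 1: Check each record against the rule
Step 2: Record 907 has hours = 15
Step 3: Since 15 >= 15, the bonus should not have been applied
Step 4: Correct value = 15, but claimed value = 65
Conclusion: Record 907 has the error.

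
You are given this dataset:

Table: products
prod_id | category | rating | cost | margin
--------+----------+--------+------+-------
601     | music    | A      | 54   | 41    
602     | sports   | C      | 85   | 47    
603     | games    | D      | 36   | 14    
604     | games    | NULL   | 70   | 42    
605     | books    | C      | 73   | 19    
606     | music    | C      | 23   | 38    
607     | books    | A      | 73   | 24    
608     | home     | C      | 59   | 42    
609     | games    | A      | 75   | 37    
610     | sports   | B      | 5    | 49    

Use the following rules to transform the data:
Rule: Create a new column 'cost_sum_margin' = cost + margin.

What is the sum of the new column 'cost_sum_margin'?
906

Step 1: For each record, compute cost + margin
Example calculations:
  54 + 41 = 95
  85 + 47 = 132
  36 + 14 = 50
  ...
Step 2: Sum all derived values
Step 3: Total = 906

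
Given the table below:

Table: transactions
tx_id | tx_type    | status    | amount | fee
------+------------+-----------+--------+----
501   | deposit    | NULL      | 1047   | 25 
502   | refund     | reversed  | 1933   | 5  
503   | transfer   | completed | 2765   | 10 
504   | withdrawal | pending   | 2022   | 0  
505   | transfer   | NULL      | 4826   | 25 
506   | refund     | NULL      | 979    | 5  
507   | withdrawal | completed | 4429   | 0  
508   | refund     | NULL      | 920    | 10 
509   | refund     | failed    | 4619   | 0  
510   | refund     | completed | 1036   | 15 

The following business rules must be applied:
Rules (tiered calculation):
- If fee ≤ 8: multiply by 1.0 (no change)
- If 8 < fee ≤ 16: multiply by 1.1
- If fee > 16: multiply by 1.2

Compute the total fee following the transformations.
108.5

Step 1: Tier 1 (fee ≤ 8): 5 records, sum = 10 × 1.0 = 10.0
Step 2: Tier 2 (8 < fee ≤ 16): 3 records, sum = 35 × 1.1 = 38.5
Step 3: Tier 3 (fee > 16): 2 records, sum = 50 × 1.2 = 60.0
Step 4: Final sum = 10.0 + 38.5 + 60.0 = 108.5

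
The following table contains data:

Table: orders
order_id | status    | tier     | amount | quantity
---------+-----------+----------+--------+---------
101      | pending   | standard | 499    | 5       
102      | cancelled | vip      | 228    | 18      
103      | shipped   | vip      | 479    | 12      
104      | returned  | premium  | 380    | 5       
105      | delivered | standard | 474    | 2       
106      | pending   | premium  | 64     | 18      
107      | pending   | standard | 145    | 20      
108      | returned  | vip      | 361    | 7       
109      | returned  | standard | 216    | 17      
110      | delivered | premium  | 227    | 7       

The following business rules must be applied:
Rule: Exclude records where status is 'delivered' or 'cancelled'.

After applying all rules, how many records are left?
7

Step 1: Count records to exclude
  - 2 (delivered) + 1 (cancelled) = 3 records
Step 2: Total records: 10
Step 3: Remaining = 10 - 3 = 7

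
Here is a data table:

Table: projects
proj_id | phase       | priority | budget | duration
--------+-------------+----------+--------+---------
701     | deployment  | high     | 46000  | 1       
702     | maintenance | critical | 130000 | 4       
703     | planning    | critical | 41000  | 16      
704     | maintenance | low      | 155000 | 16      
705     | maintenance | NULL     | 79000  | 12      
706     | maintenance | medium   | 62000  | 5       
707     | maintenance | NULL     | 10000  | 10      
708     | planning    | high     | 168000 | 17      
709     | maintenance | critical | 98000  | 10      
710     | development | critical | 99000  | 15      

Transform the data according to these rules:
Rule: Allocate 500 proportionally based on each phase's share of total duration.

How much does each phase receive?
deployment: 4.72, development: 70.75, maintenance: 268.87, planning: 155.66

Step 1: Calculate total duration = 106
Step 2: Calculate each phase's proportion:
  deployment: 1/106 = 0.94% → 4.72
  development: 15/106 = 14.15% → 70.75
  maintenance: 57/106 = 53.77% → 268.87
  planning: 33/106 = 31.13% → 155.66
Step 3: Verify: sum of allocations ≈ 500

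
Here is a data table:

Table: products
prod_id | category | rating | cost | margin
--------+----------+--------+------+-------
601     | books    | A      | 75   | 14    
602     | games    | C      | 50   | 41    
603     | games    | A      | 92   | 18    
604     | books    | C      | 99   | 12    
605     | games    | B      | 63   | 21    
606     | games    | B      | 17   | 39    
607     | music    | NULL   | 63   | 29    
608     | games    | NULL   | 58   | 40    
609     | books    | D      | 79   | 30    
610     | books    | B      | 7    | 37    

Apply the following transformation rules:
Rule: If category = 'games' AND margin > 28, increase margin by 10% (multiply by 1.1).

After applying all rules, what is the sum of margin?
293.0

Step 1: Find records where category = 'games' AND margin > 28
Step 2: 3 records match, summing to 120
Step 3: After multiplier: 120 × 1.1 = 132.0
Step 4: Unaffected records sum: 161
Step 5: Final sum = 132.0 + 161 = 293.0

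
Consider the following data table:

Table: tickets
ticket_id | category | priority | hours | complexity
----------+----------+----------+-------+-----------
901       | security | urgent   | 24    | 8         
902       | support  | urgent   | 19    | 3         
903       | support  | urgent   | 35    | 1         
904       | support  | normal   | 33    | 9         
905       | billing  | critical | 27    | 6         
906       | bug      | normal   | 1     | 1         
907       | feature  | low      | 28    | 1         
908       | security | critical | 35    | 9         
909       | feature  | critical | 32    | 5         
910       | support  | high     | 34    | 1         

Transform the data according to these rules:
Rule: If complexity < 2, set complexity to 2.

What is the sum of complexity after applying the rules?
48

Step 1: 4 records have complexity < 2
Step 2: These records originally summed to 4
Step 3: After setting to minimum: 4 × 2 = 8
Step 4: Unaffected records sum: 40
Step 5: Final sum = 8 + 40 = 48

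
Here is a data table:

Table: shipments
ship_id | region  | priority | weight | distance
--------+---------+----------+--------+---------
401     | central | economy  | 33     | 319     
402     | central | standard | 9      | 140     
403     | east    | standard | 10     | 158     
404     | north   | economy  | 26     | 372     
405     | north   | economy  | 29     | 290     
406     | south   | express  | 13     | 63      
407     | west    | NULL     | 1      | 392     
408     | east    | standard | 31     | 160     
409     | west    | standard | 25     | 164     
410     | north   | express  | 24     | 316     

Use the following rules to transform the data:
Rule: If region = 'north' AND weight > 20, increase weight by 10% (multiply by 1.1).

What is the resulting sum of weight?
208.9

Step 1: Find records where region = 'north' AND weight > 20
Step 2: 3 records match, summing to 79
Step 3: After multiplier: 79 × 1.1 = 86.9
Step 4: Unaffected records sum: 122
Step 5: Final sum = 86.9 + 122 = 208.9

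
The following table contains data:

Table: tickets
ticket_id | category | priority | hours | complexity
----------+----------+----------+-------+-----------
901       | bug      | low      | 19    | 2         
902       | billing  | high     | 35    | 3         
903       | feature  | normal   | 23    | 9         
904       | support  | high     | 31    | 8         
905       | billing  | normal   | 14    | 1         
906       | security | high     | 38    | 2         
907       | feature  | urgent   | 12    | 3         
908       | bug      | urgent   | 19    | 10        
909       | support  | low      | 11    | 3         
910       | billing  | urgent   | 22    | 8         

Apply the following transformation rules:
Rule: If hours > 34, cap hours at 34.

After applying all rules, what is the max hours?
34

Step 1: Original maximum hours = 38
Step 2: Apply cap at 34
Step 3: 2 records had hours > 34 and were capped
Step 4: Maximum after transformation = 34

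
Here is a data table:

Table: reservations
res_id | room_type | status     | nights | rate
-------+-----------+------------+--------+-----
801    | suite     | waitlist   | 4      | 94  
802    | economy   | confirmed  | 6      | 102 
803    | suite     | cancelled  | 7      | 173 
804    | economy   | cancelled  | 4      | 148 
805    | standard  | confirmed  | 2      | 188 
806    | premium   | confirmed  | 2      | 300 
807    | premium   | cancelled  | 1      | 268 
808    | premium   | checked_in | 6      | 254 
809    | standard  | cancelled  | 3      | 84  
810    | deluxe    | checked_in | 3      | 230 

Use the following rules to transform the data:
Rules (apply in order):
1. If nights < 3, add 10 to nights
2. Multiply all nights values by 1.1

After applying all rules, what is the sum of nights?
74.8

Step 1: Apply Rule 1 - Add 10 to records with nights < 3
  - 3 records affected: 5 + (3 × 10) = 35
  - Unaffected records: 33
  - Sum after Rule 1: 68
Step 2: Apply Rule 2 - Multiply all by 1.1
  - 68 × 1.1 = 74.8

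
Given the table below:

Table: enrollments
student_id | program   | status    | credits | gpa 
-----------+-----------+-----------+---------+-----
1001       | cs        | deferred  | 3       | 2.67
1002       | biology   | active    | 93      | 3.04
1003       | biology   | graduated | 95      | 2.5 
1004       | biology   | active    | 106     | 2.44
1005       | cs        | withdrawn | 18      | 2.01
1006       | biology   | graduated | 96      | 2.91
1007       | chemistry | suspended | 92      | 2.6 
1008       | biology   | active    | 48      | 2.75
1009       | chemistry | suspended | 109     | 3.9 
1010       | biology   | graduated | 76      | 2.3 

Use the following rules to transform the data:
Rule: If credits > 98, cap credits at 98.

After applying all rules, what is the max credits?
98

Step 1: Original maximum credits = 109
Step 2: Apply cap at 98
Step 3: 2 records had credits > 98 and were capped
Step 4: Maximum after transformation = 98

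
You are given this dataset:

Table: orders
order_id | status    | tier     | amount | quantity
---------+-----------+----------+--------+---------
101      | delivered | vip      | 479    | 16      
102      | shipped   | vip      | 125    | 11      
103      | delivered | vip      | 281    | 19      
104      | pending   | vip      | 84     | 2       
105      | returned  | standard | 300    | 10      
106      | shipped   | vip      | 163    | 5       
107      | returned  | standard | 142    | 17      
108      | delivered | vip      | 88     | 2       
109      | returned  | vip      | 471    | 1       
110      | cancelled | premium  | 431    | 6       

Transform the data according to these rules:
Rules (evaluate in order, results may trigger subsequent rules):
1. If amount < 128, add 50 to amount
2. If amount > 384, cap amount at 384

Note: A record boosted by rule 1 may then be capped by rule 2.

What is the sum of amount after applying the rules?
2485

Step 1: Apply rule 1 to records with amount < 128
  - 3 records get bonus of 50
  - Of these, 0 records then exceed 384 and get capped
Step 2: Apply rule 2 to records with amount > 384
  - 3 records (original) are capped
Step 3: Calculate final sum = 2485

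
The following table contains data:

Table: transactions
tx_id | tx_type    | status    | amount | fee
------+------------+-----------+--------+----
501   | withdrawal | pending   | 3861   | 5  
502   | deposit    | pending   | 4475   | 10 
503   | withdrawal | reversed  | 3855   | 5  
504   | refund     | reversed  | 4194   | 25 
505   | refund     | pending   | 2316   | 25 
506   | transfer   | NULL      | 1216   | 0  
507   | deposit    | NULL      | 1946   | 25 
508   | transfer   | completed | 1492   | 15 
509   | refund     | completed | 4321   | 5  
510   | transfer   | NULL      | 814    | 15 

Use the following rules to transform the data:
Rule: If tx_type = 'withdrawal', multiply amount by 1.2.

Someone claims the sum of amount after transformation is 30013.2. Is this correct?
No, the correct result is 30033.2.

Step 1: Calculate the correct sum after transformation
Step 2: Apply multiplier 1.2 to records where tx_type = 'withdrawal'
Step 3: Correct result = 30033.2
Step 4: Claimed result = 30013.2
Step 5: 30033.2 ≠ 30013.2
Conclusion: The claimed result is incorrect. The correct answer is 30033.2.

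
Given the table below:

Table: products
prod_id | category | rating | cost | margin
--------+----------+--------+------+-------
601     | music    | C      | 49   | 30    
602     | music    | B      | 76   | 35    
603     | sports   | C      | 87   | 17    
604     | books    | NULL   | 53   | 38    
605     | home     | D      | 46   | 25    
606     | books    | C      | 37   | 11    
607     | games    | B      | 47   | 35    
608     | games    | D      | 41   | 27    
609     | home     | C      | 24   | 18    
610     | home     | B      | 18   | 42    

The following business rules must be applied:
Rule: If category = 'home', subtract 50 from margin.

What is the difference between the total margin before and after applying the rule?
150

Step 1: Original sum of margin = 278
Step 2: 3 records have category = 'home'
Step 3: Each affected record changes by -50
Step 4: Total change = 3 × -50 = -150
Step 5: New sum = 278 + -150 = 128
Step 6: Difference = |128 - 278| = 150
        (Sum decreased by 150)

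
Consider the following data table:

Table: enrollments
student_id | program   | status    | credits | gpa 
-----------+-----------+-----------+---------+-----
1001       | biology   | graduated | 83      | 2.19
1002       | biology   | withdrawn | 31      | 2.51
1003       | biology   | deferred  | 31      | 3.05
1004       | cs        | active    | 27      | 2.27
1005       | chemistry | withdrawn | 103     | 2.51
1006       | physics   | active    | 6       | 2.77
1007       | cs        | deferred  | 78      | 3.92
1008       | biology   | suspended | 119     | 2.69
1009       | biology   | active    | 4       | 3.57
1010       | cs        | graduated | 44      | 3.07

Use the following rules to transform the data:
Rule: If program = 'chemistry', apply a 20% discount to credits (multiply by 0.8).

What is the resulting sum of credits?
505.4

Step 1: Records with program = 'chemistry' have total credits = 103
Step 2: Apply multiplier: 103 × 0.8 = 82.4
Step 3: Other records total: 423
Step 4: Final sum = 82.4 + 423 = 505.4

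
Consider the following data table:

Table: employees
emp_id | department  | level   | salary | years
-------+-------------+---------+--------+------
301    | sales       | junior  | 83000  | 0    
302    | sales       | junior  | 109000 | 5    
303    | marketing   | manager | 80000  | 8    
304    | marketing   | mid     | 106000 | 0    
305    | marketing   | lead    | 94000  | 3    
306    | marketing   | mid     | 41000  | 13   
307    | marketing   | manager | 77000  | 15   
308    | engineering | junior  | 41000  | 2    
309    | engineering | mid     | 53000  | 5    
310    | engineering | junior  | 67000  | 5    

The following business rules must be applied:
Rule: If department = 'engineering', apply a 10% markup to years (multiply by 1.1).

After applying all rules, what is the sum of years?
57.2

Step 1: Records with department = 'engineering' have total years = 12
Step 2: Apply multiplier: 12 × 1.1 = 13.2
Step 3: Other records total: 44
Step 4: Final sum = 13.2 + 44 = 57.2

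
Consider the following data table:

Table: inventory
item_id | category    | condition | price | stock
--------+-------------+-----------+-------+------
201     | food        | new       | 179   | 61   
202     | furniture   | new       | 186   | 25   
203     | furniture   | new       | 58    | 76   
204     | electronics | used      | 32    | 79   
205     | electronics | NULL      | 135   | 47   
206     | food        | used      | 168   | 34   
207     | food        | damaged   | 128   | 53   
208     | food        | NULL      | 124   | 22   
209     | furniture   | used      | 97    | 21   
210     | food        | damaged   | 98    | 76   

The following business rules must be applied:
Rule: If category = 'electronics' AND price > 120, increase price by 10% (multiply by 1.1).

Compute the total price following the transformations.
1218.5

Step 1: Find records where category = 'electronics' AND price > 120
Step 2: 1 records match, summing to 135
Step 3: After multiplier: 135 × 1.1 = 148.5
Step 4: Unaffected records sum: 1070
Step 5: Final sum = 148.5 + 1070 = 1218.5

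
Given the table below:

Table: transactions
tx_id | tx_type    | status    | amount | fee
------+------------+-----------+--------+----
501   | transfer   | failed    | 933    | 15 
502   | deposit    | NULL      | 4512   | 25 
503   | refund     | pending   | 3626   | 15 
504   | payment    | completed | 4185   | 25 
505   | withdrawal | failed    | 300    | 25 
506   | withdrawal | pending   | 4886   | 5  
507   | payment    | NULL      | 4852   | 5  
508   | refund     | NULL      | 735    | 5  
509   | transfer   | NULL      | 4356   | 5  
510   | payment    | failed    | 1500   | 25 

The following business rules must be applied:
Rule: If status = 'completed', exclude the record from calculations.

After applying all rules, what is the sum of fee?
125

Step 1: Identify records where status = 'completed'
Step 2: The excluded records sum to 25
Step 3: Original total fee = 150
Step 4: Remaining total = 150 - 25 = 125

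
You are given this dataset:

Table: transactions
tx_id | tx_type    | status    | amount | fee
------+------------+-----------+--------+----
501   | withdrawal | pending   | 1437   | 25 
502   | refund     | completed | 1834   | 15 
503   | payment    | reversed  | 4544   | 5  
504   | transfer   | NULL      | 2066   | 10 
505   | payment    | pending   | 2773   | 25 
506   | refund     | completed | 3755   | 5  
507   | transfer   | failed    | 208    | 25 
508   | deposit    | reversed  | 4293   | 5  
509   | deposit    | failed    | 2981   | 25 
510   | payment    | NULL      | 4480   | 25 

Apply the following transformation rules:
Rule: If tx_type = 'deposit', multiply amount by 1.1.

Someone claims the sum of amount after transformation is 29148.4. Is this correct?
No, the correct result is 29098.4.

Step 1: Calculate the correct sum after transformation
Step 2: Apply multiplier 1.1 to records where tx_type = 'deposit'
Step 3: Correct result = 29098.4
Step 4: Claimed result = 29148.4
Step 5: 29098.4 ≠ 29148.4
Conclusion: The claimed result is incorrect. The correct answer is 29098.4.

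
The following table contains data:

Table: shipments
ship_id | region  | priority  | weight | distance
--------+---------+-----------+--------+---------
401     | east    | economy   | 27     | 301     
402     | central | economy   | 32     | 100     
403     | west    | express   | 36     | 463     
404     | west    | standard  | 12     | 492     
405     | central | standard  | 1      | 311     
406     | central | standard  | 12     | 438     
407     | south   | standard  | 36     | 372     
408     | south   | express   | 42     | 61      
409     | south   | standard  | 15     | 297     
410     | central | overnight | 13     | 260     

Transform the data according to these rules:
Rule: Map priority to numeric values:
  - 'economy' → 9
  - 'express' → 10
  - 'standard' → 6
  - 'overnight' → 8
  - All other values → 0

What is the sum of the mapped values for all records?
76

Step 1: Apply mapping to each record
Step 2: Count by status:
  'economy': 2 records × 9 = 18
  'express': 2 records × 10 = 20
  'standard': 5 records × 6 = 30
  'overnight': 1 records × 8 = 8
Step 3: Sum all mapped values = 76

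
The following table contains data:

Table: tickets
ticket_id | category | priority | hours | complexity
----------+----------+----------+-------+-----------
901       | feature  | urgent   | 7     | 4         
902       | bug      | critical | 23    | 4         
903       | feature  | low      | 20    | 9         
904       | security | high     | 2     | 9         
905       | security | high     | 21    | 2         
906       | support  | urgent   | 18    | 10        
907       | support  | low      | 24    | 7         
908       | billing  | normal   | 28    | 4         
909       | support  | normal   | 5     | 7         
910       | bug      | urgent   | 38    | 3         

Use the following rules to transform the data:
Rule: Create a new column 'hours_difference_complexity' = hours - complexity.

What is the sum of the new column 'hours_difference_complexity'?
127

Step 1: For each record, compute hours - complexity
Example calculations:
  7 - 4 = 3
  23 - 4 = 19
  20 - 9 = 11
  ...
Step 2: Sum all derived values
Step 3: Total = 127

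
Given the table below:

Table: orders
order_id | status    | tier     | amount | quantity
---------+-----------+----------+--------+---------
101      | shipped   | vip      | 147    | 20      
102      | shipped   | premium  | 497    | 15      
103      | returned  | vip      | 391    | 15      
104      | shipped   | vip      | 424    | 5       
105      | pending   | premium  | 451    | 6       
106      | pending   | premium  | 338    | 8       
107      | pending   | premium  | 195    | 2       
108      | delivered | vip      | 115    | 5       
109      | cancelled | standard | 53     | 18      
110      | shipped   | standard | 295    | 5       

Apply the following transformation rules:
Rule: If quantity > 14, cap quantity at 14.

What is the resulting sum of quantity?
87

Step 1: 4 records have quantity > 14
Step 2: These records originally summed to 68
Step 3: After capping: 4 × 14 = 56
Step 4: Unaffected records sum: 31
Step 5: Final sum = 56 + 31 = 87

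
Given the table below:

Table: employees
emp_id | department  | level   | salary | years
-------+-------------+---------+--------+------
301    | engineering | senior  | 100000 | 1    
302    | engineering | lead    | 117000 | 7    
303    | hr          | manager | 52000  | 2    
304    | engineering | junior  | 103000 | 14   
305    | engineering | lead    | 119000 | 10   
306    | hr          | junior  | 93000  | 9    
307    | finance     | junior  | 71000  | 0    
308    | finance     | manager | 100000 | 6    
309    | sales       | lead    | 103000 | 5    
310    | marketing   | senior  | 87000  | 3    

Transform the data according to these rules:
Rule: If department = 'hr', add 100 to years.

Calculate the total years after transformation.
257

Step 1: Count records where department = 'hr': 2
Step 2: Total bonus added: 2 × 100 = 200
Step 3: Original sum of years: 57
Step 4: Final sum = 57 + 200 = 257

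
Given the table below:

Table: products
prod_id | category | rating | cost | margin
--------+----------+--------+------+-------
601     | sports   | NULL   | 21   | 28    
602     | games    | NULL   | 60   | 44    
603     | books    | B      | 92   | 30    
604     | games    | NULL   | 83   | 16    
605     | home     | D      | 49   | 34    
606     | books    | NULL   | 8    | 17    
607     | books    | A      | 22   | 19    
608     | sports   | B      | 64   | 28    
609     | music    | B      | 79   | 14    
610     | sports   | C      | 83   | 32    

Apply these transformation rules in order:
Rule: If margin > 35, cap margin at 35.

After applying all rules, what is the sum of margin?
253

Step 1: 1 records have margin > 35
Step 2: These records originally summed to 44
Step 3: After capping: 1 × 35 = 35
Step 4: Unaffected records sum: 218
Step 5: Final sum = 35 + 218 = 253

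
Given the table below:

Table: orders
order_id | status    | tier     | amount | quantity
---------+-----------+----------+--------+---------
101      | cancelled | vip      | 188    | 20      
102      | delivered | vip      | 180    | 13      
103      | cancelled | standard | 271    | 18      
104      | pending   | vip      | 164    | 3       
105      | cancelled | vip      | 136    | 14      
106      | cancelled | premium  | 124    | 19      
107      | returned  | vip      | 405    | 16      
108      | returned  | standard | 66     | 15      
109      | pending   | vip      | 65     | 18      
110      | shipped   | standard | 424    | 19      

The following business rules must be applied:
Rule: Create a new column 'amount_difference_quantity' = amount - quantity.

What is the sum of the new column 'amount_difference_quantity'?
1868

Step 1: For each record, compute amount - quantity
Example calculations:
  188 - 20 = 168
  180 - 13 = 167
  271 - 18 = 253
  ...
Step 2: Sum all derived values
Step 3: Total = 1868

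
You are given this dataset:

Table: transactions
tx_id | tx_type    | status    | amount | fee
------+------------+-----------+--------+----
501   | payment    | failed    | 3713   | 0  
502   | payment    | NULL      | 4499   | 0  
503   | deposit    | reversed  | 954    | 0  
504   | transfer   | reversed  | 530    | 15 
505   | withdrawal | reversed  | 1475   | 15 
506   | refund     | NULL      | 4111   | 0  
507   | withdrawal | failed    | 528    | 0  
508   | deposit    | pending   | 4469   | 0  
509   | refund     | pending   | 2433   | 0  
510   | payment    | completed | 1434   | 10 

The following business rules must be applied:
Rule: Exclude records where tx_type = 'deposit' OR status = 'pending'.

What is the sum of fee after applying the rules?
40

Step 1: Find records where tx_type = 'deposit' OR status = 'pending'
Step 2: 3 records match, summing to 0
Step 3: Original sum: 40
Step 4: Remaining sum = 40 - 0 = 40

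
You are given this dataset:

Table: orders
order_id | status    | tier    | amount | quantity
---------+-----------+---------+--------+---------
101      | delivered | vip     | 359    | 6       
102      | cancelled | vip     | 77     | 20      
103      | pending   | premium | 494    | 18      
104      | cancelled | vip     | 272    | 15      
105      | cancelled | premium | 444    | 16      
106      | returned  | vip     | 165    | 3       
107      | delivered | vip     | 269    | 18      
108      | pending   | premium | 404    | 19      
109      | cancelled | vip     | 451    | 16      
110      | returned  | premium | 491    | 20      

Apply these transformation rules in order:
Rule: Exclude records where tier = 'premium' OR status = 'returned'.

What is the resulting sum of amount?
1428

Step 1: Find records where tier = 'premium' OR status = 'returned'
Step 2: 5 records match, summing to 1998
Step 3: Original sum: 3426
Step 4: Remaining sum = 3426 - 1998 = 1428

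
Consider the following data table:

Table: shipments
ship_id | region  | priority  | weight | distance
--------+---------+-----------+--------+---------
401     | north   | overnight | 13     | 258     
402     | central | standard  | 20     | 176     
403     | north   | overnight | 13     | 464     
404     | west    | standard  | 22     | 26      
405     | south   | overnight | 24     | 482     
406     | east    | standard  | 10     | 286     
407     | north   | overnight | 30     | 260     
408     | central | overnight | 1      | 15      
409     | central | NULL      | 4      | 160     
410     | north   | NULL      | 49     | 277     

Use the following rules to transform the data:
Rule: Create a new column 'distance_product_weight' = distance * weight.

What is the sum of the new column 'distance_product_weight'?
49934

Step 1: For each record, compute distance * weight
Example calculations:
  258 * 13 = 3354
  176 * 20 = 3520
  464 * 13 = 6032
  ...
Step 2: Sum all derived values
Step 3: Total = 49934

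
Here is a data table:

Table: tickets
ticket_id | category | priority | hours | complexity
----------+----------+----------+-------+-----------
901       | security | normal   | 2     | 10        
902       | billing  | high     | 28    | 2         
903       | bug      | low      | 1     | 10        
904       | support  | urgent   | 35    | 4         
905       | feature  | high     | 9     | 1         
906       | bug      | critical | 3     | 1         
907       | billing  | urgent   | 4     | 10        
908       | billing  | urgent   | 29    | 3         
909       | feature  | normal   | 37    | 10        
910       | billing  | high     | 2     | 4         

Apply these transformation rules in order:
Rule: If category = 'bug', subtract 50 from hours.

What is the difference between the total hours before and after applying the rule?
100

Step 1: Original sum of hours = 150
Step 2: 2 records have category = 'bug'
Step 3: Each affected record changes by -50
Step 4: Total change = 2 × -50 = -100
Step 5: New sum = 150 + -100 = 50
Step 6: Difference = |50 - 150| = 100
        (Sum decreased by 100)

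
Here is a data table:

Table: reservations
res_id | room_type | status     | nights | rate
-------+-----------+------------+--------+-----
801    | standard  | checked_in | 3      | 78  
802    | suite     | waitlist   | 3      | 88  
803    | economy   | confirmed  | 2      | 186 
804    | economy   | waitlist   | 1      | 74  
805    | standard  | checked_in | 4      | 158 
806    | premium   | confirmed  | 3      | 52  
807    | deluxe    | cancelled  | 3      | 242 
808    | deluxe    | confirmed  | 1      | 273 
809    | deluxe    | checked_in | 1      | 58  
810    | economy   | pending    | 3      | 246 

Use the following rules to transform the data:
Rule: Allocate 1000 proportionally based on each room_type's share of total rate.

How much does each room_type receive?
deluxe: 393.81, economy: 347.77, premium: 35.74, standard: 162.2, suite: 60.48

Step 1: Calculate total rate = 1455
Step 2: Calculate each room_type's proportion:
  deluxe: 573/1455 = 39.38% → 393.81
  economy: 506/1455 = 34.78% → 347.77
  premium: 52/1455 = 3.57% → 35.74
  standard: 236/1455 = 16.22% → 162.2
  suite: 88/1455 = 6.05% → 60.48
Step 3: Verify: sum of allocations ≈ 1000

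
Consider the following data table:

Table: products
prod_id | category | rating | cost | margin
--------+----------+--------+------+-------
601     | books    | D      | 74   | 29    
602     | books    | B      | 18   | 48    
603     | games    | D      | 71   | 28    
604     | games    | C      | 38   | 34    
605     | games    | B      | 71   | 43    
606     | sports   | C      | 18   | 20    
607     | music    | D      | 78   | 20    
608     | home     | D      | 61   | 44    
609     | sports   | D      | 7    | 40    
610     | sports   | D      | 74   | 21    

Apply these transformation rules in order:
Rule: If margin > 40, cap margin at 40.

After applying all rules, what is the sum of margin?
312

Step 1: 3 records have margin > 40
Step 2: These records originally summed to 135
Step 3: After capping: 3 × 40 = 120
Step 4: Unaffected records sum: 192
Step 5: Final sum = 120 + 192 = 312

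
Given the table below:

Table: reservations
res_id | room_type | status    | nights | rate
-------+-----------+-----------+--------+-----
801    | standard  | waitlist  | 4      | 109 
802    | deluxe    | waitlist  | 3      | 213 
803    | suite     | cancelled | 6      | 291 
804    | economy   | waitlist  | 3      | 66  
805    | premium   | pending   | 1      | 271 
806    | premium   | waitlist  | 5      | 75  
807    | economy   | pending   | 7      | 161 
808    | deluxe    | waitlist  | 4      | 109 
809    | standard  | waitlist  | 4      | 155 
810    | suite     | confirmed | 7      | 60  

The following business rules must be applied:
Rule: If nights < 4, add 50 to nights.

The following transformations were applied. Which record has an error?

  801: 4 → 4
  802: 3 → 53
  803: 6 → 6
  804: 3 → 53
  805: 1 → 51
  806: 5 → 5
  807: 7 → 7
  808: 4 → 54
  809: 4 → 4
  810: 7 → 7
Record 808 has an error. The correct transformed value should be 4, not 54.

Step 1: Check each record against the rule
Step 2: Record 808 has nights = 4
Step 3: Since 4 >= 4, the bonus should not have been applied
Step 4: Correct value = 4, but claimed value = 54
Conclusion: Record 808 has the error.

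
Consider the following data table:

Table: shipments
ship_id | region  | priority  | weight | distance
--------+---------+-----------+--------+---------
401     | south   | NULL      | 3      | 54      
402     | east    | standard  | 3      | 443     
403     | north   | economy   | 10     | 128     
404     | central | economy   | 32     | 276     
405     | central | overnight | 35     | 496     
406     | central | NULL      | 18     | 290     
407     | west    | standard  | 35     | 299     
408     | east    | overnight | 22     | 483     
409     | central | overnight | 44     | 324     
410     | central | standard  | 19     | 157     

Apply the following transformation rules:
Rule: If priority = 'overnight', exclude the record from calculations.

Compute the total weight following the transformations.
120

Step 1: Identify records where priority = 'overnight'
Step 2: The excluded records sum to 101
Step 3: Original total weight = 221
Step 4: Remaining total = 221 - 101 = 120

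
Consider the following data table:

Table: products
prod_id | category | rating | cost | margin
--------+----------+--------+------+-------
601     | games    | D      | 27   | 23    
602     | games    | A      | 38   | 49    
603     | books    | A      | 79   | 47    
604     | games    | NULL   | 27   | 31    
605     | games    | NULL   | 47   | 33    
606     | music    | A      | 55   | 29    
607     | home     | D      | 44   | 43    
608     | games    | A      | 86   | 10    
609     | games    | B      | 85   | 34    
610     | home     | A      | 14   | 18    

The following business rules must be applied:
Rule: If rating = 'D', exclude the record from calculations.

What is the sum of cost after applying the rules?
431

Step 1: Identify records where rating = 'D'
Step 2: The excluded records sum to 71
Step 3: Original total cost = 502
Step 4: Remaining total = 502 - 71 = 431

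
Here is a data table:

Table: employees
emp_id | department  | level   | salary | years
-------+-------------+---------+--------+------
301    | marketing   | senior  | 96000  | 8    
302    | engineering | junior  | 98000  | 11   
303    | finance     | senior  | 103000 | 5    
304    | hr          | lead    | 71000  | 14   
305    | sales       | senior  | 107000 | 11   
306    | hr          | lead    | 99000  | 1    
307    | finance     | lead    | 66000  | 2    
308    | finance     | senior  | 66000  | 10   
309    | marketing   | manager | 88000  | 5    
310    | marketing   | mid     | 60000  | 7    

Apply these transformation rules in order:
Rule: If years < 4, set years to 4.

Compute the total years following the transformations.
79

Step 1: 2 records have years < 4
Step 2: These records originally summed to 3
Step 3: After setting to minimum: 2 × 4 = 8
Step 4: Unaffected records sum: 71
Step 5: Final sum = 8 + 71 = 79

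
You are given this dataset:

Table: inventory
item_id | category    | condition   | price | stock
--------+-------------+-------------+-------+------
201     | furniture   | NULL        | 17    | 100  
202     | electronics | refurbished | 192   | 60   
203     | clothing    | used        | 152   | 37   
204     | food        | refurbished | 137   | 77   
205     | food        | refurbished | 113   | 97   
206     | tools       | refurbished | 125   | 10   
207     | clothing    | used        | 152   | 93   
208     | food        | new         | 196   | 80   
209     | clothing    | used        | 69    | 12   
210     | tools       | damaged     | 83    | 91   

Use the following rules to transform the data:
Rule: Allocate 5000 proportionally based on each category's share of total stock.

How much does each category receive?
clothing: 1080.67, electronics: 456.62, food: 1933.03, furniture: 761.04, tools: 768.65

Step 1: Calculate total stock = 657
Step 2: Calculate each category's proportion:
  clothing: 142/657 = 21.61% → 1080.67
  electronics: 60/657 = 9.13% → 456.62
  food: 254/657 = 38.66% → 1933.03
  furniture: 100/657 = 15.22% → 761.04
  tools: 101/657 = 15.37% → 768.65
Step 3: Verify: sum of allocations ≈ 5000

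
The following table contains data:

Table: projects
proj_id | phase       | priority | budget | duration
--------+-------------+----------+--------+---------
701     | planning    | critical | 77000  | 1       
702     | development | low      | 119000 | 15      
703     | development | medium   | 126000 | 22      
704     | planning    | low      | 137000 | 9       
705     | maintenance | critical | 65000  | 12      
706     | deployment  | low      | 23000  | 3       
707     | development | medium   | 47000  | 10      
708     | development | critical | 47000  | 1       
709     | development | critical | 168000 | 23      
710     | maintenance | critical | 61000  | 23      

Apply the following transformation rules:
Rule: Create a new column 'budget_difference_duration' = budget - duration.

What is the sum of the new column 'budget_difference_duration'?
869881

Step 1: For each record, compute budget - duration
Example calculations:
  77000 - 1 = 76999
  119000 - 15 = 118985
  126000 - 22 = 125978
  ...
Step 2: Sum all derived values
Step 3: Total = 869881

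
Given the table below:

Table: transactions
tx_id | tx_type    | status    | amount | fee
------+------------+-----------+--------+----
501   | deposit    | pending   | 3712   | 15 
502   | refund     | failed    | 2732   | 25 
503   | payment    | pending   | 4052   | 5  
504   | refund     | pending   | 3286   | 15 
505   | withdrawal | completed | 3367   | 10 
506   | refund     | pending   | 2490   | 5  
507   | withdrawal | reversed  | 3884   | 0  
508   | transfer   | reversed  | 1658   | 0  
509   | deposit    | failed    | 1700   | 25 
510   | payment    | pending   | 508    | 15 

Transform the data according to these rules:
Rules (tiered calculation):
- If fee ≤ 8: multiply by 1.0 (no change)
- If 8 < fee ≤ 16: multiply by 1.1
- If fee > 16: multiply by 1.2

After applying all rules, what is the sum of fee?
130.5

Step 1: Tier 1 (fee ≤ 8): 4 records, sum = 10 × 1.0 = 10.0
Step 2: Tier 2 (8 < fee ≤ 16): 4 records, sum = 55 × 1.1 = 60.5
Step 3: Tier 3 (fee > 16): 2 records, sum = 50 × 1.2 = 60.0
Step 4: Final sum = 10.0 + 60.5 + 60.0 = 130.5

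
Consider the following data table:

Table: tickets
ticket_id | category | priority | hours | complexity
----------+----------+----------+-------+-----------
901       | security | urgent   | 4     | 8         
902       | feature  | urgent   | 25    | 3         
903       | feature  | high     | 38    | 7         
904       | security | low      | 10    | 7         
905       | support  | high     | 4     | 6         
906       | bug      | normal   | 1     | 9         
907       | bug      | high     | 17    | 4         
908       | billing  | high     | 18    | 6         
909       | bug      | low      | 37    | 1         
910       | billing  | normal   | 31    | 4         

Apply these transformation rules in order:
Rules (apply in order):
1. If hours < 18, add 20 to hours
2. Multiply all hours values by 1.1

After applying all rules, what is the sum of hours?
313.5

Step 1: Apply Rule 1 - Add 20 to records with hours < 18
  - 5 records affected: 36 + (5 × 20) = 136
  - Unaffected records: 149
  - Sum after Rule 1: 285
Step 2: Apply Rule 2 - Multiply all by 1.1
  - 285 × 1.1 = 313.5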